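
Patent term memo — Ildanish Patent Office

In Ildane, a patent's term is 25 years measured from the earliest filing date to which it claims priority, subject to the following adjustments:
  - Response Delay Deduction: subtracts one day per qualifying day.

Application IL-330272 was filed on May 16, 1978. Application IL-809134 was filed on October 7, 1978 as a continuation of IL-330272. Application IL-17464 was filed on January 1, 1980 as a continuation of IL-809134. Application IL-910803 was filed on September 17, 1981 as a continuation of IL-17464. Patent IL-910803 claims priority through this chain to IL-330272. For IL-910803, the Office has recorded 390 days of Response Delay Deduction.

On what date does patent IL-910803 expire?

Earliest priority filing: 16 May 1978.
Base term: 16 May 1978 + 25 years → 16 May 2003.
Response Delay Deduction: −390 days → 21 April 2002.

April 21, 2002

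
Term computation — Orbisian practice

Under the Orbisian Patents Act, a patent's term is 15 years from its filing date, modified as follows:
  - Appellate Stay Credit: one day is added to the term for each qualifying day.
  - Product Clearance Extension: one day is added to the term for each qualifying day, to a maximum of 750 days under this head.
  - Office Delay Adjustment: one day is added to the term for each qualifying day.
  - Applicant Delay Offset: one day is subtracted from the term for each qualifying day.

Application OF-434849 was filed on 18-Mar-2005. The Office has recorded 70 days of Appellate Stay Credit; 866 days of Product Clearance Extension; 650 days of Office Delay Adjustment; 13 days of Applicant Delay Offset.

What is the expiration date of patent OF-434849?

March 14, 2024

Base term: filing date + 15 years → 18 March 2020.
Appellate Stay Credit: +70 days → 27 May 2020.
Product Clearance Extension: 866 days claimed exceeds the 750-day cap, so +750 days → 16 June 2022.
Office Delay Adjustment: +650 days → 27 March 2024.
Applicant Delay Offset: −13 days → 14 March 2024.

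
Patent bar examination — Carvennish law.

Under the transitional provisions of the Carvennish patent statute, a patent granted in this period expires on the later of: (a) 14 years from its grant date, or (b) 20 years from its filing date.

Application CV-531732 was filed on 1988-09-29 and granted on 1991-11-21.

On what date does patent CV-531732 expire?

(a) grant + 14 years → 21 November 2005.
(b) filing + 20 years → 29 September 2008.
Later of the two: 29 September 2008.

2008-09-29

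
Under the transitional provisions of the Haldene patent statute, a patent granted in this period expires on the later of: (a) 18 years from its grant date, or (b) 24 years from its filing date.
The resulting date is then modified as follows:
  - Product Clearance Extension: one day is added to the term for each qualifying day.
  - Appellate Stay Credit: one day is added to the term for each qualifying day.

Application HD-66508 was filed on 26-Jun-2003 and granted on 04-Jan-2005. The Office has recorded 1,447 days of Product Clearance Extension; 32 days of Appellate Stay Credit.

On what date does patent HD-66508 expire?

2031-07-14

(a) grant + 18 years → 4 January 2023.
(b) filing + 24 years → 26 June 2027.
Later of the two: 26 June 2027.
Product Clearance Extension: +1447 days → 12 June 2031.
Appellate Stay Credit: +32 days → 14 July 2031.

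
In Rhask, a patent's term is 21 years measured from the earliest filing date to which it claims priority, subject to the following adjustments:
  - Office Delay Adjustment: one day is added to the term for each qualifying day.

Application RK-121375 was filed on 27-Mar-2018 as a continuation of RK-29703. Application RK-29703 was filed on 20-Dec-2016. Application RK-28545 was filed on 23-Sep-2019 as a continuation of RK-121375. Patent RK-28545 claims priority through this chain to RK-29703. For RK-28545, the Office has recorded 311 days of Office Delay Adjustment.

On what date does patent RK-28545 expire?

Earliest priority filing: 20 December 2016.
Base term: 20 December 2016 + 21 years → 20 December 2037.
Office Delay Adjustment: +311 days → 27 October 2038.

2038-10-27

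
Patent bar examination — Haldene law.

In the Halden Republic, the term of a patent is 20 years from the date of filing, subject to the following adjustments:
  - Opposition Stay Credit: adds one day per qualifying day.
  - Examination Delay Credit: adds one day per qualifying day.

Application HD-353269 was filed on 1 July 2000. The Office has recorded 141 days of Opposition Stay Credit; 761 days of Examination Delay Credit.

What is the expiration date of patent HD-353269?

December 20, 2022

Base term: filing date + 20 years → 1 July 2020.
Opposition Stay Credit: +141 days → 19 November 2020.
Examination Delay Credit: +761 days → 20 December 2022.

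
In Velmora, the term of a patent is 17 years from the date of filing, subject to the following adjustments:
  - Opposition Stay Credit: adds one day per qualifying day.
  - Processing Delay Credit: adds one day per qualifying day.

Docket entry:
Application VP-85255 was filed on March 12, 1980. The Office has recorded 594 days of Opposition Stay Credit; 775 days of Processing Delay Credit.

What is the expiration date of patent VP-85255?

Base term: filing date + 17 years → 12 March 1997.
Opposition Stay Credit: +594 days → 27 October 1998.
Processing Delay Credit: +775 days → 10 December 2000.

December 10, 2000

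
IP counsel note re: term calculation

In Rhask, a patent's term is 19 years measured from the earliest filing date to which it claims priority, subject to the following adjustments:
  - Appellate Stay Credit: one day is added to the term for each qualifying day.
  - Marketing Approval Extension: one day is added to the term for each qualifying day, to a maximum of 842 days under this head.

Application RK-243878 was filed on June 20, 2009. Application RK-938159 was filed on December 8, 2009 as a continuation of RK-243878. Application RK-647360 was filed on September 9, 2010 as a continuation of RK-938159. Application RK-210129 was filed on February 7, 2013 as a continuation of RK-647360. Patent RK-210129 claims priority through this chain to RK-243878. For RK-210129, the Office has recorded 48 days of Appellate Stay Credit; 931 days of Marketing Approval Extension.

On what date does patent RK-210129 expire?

Earliest priority filing: 20 June 2009.
Base term: 20 June 2009 + 19 years → 20 June 2028.
Appellate Stay Credit: +48 days → 7 August 2028.
Marketing Approval Extension: 931 days claimed exceeds the 842-day cap, so +842 days → 27 November 2030.

2030-11-27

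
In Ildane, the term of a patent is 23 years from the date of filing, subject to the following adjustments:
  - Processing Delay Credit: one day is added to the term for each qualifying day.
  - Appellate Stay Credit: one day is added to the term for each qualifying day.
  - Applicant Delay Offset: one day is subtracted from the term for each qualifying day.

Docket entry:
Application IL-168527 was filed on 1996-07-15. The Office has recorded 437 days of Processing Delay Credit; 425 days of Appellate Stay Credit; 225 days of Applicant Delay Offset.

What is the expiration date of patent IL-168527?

Base term: filing date + 23 years → 15 July 2019.
Processing Delay Credit: +437 days → 24 September 2020.
Appellate Stay Credit: +425 days → 23 November 2021.
Applicant Delay Offset: −225 days → 12 April 2021.

2021-04-12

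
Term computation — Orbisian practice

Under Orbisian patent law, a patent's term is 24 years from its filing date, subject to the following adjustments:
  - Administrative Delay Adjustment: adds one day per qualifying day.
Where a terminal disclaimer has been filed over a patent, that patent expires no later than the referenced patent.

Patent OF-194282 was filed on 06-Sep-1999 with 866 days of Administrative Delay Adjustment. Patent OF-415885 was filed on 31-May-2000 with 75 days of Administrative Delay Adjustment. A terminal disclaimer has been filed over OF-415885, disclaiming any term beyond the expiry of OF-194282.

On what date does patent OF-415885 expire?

2024-08-14

Natural term of OF-415885:
  Base: filing + 24 years → 31 May 2024.
  Administrative Delay Adjustment: +75 days → 14 August 2024.
Expiry of referenced patent OF-194282:
  Base: filing + 24 years → 6 September 2023.
  Administrative Delay Adjustment: +866 days → 19 January 2026.
Terminal disclaimer: OF-415885 expires on the earlier of 14 August 2024 and 19 January 2026.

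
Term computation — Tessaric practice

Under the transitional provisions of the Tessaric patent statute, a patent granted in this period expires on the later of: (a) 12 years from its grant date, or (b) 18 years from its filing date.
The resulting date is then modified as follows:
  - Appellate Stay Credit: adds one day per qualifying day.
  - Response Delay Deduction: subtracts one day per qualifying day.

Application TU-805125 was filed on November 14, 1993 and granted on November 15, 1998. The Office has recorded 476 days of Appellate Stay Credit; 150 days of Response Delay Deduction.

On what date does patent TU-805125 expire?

(a) grant + 12 years → 15 November 2010.
(b) filing + 18 years → 14 November 2011.
Later of the two: 14 November 2011.
Appellate Stay Credit: +476 days → 4 March 2013.
Response Delay Deduction: −150 days → 5 October 2012.

2012-10-05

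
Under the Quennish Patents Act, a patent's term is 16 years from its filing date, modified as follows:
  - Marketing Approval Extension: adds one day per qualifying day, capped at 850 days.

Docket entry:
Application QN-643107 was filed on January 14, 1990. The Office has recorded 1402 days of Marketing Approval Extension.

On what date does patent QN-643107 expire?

May 13, 2008

Base term: filing date + 16 years → 14 January 2006.
Marketing Approval Extension: 1402 days claimed exceeds the 850-day cap, so +850 days → 13 May 2008.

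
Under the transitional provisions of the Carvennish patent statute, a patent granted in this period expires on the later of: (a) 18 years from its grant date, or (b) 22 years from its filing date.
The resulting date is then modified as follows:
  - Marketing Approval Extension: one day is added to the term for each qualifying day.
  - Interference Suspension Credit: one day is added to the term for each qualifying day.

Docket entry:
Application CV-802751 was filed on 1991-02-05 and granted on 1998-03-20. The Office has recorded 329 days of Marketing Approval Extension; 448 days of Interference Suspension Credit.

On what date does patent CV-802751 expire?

2018-05-06

(a) grant + 18 years → 20 March 2016.
(b) filing + 22 years → 5 February 2013.
Later of the two: 20 March 2016.
Marketing Approval Extension: +329 days → 12 February 2017.
Interference Suspension Credit: +448 days → 6 May 2018.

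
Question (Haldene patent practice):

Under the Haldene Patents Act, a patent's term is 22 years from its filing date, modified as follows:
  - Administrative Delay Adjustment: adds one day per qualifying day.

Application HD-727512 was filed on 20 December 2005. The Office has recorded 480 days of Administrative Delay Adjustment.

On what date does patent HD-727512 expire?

Base term: filing date + 22 years → 20 December 2027.
Administrative Delay Adjustment: +480 days → 13 April 2029.

April 13, 2029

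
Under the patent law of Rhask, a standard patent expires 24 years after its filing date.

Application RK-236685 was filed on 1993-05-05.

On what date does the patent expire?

2017-05-05

Filing date + 24 years → 5 May 2017.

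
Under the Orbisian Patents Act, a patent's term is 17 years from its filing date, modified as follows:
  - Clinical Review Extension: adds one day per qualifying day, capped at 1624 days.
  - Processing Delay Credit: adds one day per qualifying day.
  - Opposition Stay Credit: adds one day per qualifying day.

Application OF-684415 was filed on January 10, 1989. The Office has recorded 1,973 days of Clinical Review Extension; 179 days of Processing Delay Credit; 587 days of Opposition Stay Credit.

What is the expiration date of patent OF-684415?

2012-07-27

Base term: filing date + 17 years → 10 January 2006.
Clinical Review Extension: 1973 days claimed exceeds the 1624-day cap, so +1624 days → 22 June 2010.
Processing Delay Credit: +179 days → 18 December 2010.
Opposition Stay Credit: +587 days → 27 July 2012.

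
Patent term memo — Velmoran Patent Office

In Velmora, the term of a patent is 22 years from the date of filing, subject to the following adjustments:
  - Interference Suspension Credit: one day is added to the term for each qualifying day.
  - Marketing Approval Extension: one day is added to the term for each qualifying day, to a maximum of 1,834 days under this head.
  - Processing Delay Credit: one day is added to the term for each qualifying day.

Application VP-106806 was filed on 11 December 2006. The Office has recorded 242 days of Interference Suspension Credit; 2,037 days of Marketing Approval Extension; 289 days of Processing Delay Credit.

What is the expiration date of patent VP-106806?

Base term: filing date + 22 years → 11 December 2028.
Interference Suspension Credit: +242 days → 10 August 2029.
Marketing Approval Extension: 2037 days claimed exceeds the 1834-day cap, so +1834 days → 18 August 2034.
Processing Delay Credit: +289 days → 3 June 2035.

June 3, 2035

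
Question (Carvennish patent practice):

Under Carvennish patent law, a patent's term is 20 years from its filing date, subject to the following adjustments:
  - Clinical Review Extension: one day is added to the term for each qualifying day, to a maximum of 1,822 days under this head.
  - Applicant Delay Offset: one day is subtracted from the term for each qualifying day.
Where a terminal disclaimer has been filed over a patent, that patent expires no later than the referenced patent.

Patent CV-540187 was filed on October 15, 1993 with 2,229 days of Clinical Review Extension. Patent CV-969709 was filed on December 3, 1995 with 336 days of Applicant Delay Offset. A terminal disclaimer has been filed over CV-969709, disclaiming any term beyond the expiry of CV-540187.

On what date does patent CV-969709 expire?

Natural term of CV-969709:
  Base: filing + 20 years → 3 December 2015.
  Applicant Delay Offset: −336 days → 1 January 2015.
Expiry of referenced patent CV-540187:
  Base: filing + 20 years → 15 October 2013.
  Clinical Review Extension: 2229 days claimed exceeds the 1822-day cap, so +1822 days → 11 October 2018.
Terminal disclaimer: CV-969709 expires on the earlier of 1 January 2015 and 11 October 2018.

January 1, 2015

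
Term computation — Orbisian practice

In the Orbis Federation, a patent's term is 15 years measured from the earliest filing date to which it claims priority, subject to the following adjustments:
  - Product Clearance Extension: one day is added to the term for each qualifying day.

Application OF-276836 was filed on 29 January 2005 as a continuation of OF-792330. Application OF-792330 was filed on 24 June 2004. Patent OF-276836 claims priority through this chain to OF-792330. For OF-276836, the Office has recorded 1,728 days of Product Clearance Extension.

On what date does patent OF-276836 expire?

Earliest priority filing: 24 June 2004.
Base term: 24 June 2004 + 15 years → 24 June 2019.
Product Clearance Extension: +1728 days → 17 March 2024.

March 17, 2024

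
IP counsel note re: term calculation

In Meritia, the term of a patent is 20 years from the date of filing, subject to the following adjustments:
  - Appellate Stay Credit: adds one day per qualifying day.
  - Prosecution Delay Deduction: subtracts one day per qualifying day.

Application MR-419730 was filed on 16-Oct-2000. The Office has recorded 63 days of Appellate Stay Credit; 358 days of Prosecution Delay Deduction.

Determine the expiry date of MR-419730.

2019-12-26

Base term: filing date + 20 years → 16 October 2020.
Appellate Stay Credit: +63 days → 18 December 2020.
Prosecution Delay Deduction: −358 days → 26 December 2019.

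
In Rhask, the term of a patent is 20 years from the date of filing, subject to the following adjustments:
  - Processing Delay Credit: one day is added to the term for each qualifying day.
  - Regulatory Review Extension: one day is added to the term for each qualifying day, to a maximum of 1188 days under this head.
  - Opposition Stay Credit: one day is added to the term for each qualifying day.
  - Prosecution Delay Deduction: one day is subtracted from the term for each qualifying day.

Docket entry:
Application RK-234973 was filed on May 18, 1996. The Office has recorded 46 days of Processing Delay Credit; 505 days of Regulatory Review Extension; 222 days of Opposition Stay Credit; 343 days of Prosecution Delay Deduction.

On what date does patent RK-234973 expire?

Base term: filing date + 20 years → 18 May 2016.
Processing Delay Credit: +46 days → 3 July 2016.
Regulatory Review Extension: 505 days (within the 1188-day cap) → +505 days → 20 November 2017.
Opposition Stay Credit: +222 days → 30 June 2018.
Prosecution Delay Deduction: −343 days → 22 July 2017.

2017-07-22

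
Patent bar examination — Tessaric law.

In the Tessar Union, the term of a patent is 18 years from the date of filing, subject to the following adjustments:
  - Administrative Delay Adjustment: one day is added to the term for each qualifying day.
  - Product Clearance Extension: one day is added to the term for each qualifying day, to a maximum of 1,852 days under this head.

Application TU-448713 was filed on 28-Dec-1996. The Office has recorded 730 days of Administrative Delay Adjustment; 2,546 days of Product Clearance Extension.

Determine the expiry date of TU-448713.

Base term: filing date + 18 years → 28 December 2014.
Administrative Delay Adjustment: +730 days → 27 December 2016.
Product Clearance Extension: 2546 days claimed exceeds the 1852-day cap, so +1852 days → 22 January 2022.

January 22, 2022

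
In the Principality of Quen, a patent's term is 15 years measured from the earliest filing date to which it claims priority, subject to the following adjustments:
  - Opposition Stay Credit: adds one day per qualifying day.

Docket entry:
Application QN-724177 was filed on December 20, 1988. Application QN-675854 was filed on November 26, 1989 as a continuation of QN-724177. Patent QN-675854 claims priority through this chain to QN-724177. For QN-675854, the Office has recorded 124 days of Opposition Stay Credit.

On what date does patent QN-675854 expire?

2004-04-22

Earliest priority filing: 20 December 1988.
Base term: 20 December 1988 + 15 years → 20 December 2003.
Opposition Stay Credit: +124 days → 22 April 2004.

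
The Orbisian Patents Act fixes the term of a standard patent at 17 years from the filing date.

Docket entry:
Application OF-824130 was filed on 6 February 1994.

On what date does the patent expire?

February 6, 2011

Filing date + 17 years → 6 February 2011.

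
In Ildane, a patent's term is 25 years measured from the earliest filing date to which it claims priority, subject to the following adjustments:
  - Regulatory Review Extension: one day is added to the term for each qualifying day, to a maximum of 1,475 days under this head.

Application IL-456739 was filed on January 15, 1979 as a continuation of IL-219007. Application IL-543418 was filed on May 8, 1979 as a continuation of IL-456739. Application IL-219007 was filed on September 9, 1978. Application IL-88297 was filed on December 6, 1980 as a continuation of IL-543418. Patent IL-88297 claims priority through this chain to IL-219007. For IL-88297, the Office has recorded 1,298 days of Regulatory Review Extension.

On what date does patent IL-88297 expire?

Earliest priority filing: 9 September 1978.
Base term: 9 September 1978 + 25 years → 9 September 2003.
Regulatory Review Extension: 1298 days (within the 1475-day cap) → +1298 days → 30 March 2007.

March 30, 2007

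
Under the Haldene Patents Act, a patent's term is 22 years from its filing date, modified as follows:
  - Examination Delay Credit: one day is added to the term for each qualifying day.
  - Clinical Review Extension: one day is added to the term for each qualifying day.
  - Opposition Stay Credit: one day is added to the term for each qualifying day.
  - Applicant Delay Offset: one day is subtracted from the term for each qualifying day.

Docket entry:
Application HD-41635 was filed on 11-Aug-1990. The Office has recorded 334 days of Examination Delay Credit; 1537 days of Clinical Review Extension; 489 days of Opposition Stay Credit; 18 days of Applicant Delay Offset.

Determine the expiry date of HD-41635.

Base term: filing date + 22 years → 11 August 2012.
Examination Delay Credit: +334 days → 11 July 2013.
Clinical Review Extension: +1537 days → 25 September 2017.
Opposition Stay Credit: +489 days → 27 January 2019.
Applicant Delay Offset: −18 days → 9 January 2019.

2019-01-09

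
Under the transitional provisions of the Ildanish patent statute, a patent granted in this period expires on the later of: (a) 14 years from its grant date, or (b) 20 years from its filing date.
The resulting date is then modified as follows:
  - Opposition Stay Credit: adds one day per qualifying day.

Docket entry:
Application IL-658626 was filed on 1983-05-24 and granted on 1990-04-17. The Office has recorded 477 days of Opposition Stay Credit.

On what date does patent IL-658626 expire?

(a) grant + 14 years → 17 April 2004.
(b) filing + 20 years → 24 May 2003.
Later of the two: 17 April 2004.
Opposition Stay Credit: +477 days → 7 August 2005.

August 7, 2005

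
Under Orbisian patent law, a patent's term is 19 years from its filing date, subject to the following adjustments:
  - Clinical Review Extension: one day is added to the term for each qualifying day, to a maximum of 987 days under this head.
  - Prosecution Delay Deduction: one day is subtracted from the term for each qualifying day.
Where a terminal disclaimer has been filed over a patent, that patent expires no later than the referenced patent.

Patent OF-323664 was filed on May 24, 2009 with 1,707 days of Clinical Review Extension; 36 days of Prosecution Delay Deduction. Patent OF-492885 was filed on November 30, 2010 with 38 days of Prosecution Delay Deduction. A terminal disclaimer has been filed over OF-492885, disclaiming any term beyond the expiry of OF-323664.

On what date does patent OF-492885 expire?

2029-10-23

Natural term of OF-492885:
  Base: filing + 19 years → 30 November 2029.
  Prosecution Delay Deduction: −38 days → 23 October 2029.
Expiry of referenced patent OF-323664:
  Base: filing + 19 years → 24 May 2028.
  Clinical Review Extension: 1707 days claimed exceeds the 987-day cap, so +987 days → 5 February 2031.
  Prosecution Delay Deduction: −36 days → 31 December 2030.
Terminal disclaimer: OF-492885 expires on the earlier of 23 October 2029 and 31 December 2030.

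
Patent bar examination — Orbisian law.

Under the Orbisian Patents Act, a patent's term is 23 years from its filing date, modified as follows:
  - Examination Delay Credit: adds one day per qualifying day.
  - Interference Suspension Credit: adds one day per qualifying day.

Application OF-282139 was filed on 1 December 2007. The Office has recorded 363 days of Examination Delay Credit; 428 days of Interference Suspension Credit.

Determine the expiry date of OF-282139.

Base term: filing date + 23 years → 1 December 2030.
Examination Delay Credit: +363 days → 29 November 2031.
Interference Suspension Credit: +428 days → 30 January 2033.

2033-01-30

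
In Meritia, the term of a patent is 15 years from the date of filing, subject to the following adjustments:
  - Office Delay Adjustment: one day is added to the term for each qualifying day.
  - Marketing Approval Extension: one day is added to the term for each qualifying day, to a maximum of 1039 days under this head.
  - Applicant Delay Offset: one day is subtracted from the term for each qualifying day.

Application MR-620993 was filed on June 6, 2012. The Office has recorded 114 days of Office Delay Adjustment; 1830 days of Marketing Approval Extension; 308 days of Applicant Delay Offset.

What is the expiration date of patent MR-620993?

September 28, 2029

Base term: filing date + 15 years → 6 June 2027.
Office Delay Adjustment: +114 days → 28 September 2027.
Marketing Approval Extension: 1830 days claimed exceeds the 1039-day cap, so +1039 days → 2 August 2030.
Applicant Delay Offset: −308 days → 28 September 2029.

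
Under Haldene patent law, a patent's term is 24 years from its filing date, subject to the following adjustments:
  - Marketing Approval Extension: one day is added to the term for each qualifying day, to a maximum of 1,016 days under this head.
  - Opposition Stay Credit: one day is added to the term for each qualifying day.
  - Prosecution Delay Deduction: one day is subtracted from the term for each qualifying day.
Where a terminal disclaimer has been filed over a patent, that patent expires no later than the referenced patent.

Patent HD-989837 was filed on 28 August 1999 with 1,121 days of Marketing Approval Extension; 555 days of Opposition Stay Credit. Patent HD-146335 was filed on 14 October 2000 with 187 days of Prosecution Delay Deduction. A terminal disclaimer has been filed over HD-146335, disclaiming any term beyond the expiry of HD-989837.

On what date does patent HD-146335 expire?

April 10, 2024

Natural term of HD-146335:
  Base: filing + 24 years → 14 October 2024.
  Prosecution Delay Deduction: −187 days → 10 April 2024.
Expiry of referenced patent HD-989837:
  Base: filing + 24 years → 28 August 2023.
  Marketing Approval Extension: 1121 days claimed exceeds the 1016-day cap, so +1016 days → 9 June 2026.
  Opposition Stay Credit: +555 days → 16 December 2027.
Terminal disclaimer: HD-146335 expires on the earlier of 10 April 2024 and 16 December 2027.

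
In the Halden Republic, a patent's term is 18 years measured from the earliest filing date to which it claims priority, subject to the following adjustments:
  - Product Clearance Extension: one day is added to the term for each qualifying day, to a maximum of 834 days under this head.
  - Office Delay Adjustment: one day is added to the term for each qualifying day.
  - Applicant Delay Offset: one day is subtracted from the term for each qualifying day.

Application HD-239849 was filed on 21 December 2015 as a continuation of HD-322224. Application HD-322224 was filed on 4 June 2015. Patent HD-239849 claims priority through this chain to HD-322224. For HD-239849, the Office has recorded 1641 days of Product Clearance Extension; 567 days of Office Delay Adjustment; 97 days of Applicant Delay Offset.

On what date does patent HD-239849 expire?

Earliest priority filing: 4 June 2015.
Base term: 4 June 2015 + 18 years → 4 June 2033.
Product Clearance Extension: 1641 days claimed exceeds the 834-day cap, so +834 days → 16 September 2035.
Office Delay Adjustment: +567 days → 5 April 2037.
Applicant Delay Offset: −97 days → 29 December 2036.

2036-12-29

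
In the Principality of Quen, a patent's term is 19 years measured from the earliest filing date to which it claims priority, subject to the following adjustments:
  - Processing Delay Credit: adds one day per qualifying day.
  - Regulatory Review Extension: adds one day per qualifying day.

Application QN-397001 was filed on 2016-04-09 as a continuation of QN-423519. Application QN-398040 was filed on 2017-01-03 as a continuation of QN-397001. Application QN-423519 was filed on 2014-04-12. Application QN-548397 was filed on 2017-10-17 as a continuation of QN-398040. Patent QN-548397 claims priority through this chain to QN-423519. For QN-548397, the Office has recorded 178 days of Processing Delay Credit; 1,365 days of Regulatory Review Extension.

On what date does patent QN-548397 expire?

July 3, 2037

Earliest priority filing: 12 April 2014.
Base term: 12 April 2014 + 19 years → 12 April 2033.
Processing Delay Credit: +178 days → 7 October 2033.
Regulatory Review Extension: +1365 days → 3 July 2037.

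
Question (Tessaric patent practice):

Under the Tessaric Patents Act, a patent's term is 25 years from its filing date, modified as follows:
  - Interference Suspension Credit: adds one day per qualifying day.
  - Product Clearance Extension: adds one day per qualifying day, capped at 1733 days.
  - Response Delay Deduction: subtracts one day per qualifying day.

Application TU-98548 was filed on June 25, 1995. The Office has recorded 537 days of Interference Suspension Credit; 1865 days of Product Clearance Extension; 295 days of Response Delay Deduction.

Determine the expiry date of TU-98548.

2025-11-21

Base term: filing date + 25 years → 25 June 2020.
Interference Suspension Credit: +537 days → 14 December 2021.
Product Clearance Extension: 1865 days claimed exceeds the 1733-day cap, so +1733 days → 12 September 2026.
Response Delay Deduction: −295 days → 21 November 2025.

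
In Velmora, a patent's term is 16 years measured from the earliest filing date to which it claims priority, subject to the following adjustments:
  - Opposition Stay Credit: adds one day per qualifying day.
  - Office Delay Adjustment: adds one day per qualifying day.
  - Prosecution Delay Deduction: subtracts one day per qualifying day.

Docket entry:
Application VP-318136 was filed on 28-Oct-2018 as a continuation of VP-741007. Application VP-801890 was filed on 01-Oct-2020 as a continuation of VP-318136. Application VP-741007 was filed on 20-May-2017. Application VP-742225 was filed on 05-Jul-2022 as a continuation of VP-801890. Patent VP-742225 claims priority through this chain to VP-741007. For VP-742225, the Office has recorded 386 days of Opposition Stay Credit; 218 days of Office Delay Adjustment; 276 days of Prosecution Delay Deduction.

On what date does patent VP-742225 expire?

Earliest priority filing: 20 May 2017.
Base term: 20 May 2017 + 16 years → 20 May 2033.
Opposition Stay Credit: +386 days → 10 June 2034.
Office Delay Adjustment: +218 days → 14 January 2035.
Prosecution Delay Deduction: −276 days → 13 April 2034.

April 13, 2034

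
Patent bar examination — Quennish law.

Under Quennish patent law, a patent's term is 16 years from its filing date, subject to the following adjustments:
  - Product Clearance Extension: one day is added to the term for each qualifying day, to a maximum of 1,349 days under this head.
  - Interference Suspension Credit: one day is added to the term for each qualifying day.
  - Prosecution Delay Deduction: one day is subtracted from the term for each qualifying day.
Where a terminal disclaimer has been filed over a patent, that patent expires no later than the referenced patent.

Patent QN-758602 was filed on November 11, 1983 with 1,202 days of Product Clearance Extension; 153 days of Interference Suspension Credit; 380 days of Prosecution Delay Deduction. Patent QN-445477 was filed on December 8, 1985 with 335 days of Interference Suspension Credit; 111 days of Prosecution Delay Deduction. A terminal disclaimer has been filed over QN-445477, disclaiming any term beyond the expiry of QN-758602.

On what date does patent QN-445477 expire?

Natural term of QN-445477:
  Base: filing + 16 years → 8 December 2001.
  Interference Suspension Credit: +335 days → 8 November 2002.
  Prosecution Delay Deduction: −111 days → 20 July 2002.
Expiry of referenced patent QN-758602:
  Base: filing + 16 years → 11 November 1999.
  Product Clearance Extension: 1202 days (within the 1349-day cap) → +1202 days → 25 February 2003.
  Interference Suspension Credit: +153 days → 28 July 2003.
  Prosecution Delay Deduction: −380 days → 13 July 2002.
Terminal disclaimer: QN-445477 expires on the earlier of 20 July 2002 and 13 July 2002.

July 13, 2002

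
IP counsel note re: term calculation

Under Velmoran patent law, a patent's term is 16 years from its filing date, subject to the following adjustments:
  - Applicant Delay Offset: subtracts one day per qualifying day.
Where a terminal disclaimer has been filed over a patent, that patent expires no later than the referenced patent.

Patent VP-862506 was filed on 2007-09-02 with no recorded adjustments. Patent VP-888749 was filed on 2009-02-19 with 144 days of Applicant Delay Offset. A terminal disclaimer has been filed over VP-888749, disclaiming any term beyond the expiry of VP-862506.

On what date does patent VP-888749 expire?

2023-09-02

Natural term of VP-888749:
  Base: filing + 16 years → 19 February 2025.
  Applicant Delay Offset: −144 days → 28 September 2024.
Expiry of referenced patent VP-862506:
  Base: filing + 16 years → 2 September 2023.
Terminal disclaimer: VP-888749 expires on the earlier of 28 September 2024 and 2 September 2023.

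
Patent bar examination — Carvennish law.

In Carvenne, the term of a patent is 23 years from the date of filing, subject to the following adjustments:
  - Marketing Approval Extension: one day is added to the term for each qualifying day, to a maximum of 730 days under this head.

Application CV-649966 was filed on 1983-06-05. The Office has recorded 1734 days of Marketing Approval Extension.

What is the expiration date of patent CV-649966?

2008-06-04

Base term: filing date + 23 years → 5 June 2006.
Marketing Approval Extension: 1734 days claimed exceeds the 730-day cap, so +730 days → 4 June 2008.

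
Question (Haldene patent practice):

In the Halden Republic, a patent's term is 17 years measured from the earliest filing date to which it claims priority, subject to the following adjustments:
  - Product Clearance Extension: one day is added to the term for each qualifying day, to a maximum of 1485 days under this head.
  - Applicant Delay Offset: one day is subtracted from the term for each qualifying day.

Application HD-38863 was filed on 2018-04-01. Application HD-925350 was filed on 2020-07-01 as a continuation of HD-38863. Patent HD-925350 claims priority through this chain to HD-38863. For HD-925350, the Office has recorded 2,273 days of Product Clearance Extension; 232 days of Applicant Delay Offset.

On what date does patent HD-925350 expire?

Earliest priority filing: 1 April 2018.
Base term: 1 April 2018 + 17 years → 1 April 2035.
Product Clearance Extension: 2273 days claimed exceeds the 1485-day cap, so +1485 days → 25 April 2039.
Applicant Delay Offset: −232 days → 5 September 2038.

2038-09-05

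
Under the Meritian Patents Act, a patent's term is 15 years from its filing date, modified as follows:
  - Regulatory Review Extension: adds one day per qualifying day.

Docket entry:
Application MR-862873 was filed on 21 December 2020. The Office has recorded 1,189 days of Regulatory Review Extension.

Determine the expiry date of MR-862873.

2039-03-24

Base term: filing date + 15 years → 21 December 2035.
Regulatory Review Extension: +1189 days → 24 March 2039.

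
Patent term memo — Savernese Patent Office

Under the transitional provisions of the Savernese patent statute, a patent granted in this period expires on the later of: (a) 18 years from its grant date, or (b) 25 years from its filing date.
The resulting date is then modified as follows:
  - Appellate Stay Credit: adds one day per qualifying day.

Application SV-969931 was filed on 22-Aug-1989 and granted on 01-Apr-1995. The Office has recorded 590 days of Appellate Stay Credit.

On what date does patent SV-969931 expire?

April 3, 2016

(a) grant + 18 years → 1 April 2013.
(b) filing + 25 years → 22 August 2014.
Later of the two: 22 August 2014.
Appellate Stay Credit: +590 days → 3 April 2016.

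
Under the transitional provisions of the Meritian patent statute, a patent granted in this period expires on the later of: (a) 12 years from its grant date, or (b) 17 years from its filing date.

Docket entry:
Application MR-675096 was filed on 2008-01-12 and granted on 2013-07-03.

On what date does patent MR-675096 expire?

(a) grant + 12 years → 3 July 2025.
(b) filing + 17 years → 12 January 2025.
Later of the two: 3 July 2025.

2025-07-03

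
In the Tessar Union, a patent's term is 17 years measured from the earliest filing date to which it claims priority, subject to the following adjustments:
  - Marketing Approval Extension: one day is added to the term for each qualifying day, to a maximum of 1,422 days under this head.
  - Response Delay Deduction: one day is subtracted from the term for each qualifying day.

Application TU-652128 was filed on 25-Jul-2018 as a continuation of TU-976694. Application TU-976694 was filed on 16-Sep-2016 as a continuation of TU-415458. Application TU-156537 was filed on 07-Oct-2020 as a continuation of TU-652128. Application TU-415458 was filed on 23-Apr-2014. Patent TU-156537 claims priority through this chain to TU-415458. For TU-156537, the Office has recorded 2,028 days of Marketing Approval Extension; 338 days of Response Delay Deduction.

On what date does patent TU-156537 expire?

2034-04-11

Earliest priority filing: 23 April 2014.
Base term: 23 April 2014 + 17 years → 23 April 2031.
Marketing Approval Extension: 2028 days claimed exceeds the 1422-day cap, so +1422 days → 15 March 2035.
Response Delay Deduction: −338 days → 11 April 2034.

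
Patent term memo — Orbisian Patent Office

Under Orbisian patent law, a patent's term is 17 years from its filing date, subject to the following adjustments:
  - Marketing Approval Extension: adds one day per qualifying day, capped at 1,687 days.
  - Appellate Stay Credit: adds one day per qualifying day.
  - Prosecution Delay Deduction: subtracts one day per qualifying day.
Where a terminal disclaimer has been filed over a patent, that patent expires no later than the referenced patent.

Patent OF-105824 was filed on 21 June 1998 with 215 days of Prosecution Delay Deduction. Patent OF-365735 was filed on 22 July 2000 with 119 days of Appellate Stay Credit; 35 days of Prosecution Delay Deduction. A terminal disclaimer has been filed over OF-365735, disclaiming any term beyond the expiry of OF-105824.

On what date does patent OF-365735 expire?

2014-11-18

Natural term of OF-365735:
  Base: filing + 17 years → 22 July 2017.
  Appellate Stay Credit: +119 days → 18 November 2017.
  Prosecution Delay Deduction: −35 days → 14 October 2017.
Expiry of referenced patent OF-105824:
  Base: filing + 17 years → 21 June 2015.
  Prosecution Delay Deduction: −215 days → 18 November 2014.
Terminal disclaimer: OF-365735 expires on the earlier of 14 October 2017 and 18 November 2014.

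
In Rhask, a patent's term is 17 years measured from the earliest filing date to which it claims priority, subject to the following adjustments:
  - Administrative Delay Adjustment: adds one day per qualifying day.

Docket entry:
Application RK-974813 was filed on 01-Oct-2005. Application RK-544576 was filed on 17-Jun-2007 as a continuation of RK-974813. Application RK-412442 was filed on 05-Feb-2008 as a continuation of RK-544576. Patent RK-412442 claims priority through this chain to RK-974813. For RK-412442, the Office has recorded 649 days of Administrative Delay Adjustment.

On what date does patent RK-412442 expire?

Earliest priority filing: 1 October 2005.
Base term: 1 October 2005 + 17 years → 1 October 2022.
Administrative Delay Adjustment: +649 days → 11 July 2024.

2024-07-11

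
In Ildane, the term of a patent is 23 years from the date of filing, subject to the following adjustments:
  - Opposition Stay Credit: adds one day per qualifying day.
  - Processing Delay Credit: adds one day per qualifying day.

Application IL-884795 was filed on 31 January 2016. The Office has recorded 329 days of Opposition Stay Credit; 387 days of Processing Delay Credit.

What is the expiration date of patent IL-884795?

January 16, 2041

Base term: filing date + 23 years → 31 January 2039.
Opposition Stay Credit: +329 days → 26 December 2039.
Processing Delay Credit: +387 days → 16 January 2041.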